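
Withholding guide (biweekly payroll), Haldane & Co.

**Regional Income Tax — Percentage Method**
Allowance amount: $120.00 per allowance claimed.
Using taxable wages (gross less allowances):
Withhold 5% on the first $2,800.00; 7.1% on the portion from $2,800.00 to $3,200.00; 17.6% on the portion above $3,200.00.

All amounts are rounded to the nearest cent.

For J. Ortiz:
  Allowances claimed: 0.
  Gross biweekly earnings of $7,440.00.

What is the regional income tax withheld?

$914.64

Regional Income Tax: taxable = $7,440.00
  $168.40 + 17.6% × ($7,440.00 − $3,200.00) = $168.40 + 17.6% × $4,240.00 = $914.64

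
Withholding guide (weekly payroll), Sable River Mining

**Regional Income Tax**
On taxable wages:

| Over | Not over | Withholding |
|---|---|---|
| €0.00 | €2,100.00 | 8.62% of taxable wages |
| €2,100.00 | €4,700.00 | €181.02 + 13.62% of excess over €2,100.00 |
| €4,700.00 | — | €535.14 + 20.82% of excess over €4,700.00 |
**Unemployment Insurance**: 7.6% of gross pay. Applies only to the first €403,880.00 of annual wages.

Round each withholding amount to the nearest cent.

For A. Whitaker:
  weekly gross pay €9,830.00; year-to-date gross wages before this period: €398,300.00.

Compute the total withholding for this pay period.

Regional Income Tax: taxable = €9,830.00
  €535.14 + 20.82% × (€9,830.00 − €4,700.00) = €535.14 + 20.82% × €5,130.00 = €1,603.21
Unemployment Insurance: cap €403,880.00 − YTD €398,300.00 = €5,580.00 subject; 7.6% × €5,580.00 = €424.08
Total: €1,603.21 + €424.08 = €2,027.29

€2,027.29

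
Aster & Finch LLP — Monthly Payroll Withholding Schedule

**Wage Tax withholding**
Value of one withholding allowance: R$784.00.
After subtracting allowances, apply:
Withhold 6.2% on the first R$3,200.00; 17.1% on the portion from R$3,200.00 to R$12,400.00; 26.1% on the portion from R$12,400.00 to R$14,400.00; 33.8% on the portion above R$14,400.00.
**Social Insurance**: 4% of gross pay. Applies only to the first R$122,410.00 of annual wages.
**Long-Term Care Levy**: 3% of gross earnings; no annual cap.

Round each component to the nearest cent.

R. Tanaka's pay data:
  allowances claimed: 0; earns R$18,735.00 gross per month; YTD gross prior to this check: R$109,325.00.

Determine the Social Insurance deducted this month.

Social Insurance: cap R$122,410.00 − YTD R$109,325.00 = R$13,085.00 subject; 4% × R$13,085.00 = R$523.40

R$523.40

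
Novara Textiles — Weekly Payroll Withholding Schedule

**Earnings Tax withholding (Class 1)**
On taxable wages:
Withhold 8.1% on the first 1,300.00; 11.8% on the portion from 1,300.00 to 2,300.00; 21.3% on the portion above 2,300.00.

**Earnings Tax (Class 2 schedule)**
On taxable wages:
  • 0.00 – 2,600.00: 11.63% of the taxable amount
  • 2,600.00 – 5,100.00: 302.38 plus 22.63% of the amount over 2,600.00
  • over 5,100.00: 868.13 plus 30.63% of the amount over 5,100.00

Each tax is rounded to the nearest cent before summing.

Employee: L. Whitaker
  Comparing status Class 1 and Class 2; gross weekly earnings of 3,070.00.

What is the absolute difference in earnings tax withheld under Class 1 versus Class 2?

21.43

Earnings Tax (Class 1): taxable = 3,070.00
  223.30 + 21.3% × (3,070.00 − 2,300.00) = 223.30 + 21.3% × 770.00 = 387.31
Earnings Tax (Class 2): taxable = 3,070.00
  302.38 + 22.63% × (3,070.00 − 2,600.00) = 302.38 + 22.63% × 470.00 = 408.74
Difference: |387.31 − 408.74| = 21.43 (higher under Class 2)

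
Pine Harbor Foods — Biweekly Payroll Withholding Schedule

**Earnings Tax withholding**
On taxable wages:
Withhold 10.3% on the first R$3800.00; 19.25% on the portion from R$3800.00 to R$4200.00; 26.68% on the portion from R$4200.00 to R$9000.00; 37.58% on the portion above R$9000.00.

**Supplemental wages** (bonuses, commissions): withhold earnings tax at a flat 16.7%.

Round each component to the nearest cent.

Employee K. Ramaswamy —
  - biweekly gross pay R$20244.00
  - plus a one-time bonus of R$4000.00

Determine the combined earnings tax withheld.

Earnings Tax: taxable = R$20244.00
  R$1749.04 + 37.58% × (R$20244.00 − R$9000.00) = R$1749.04 + 37.58% × R$11244.00 = R$5974.54
Supplemental (16.7% flat on bonus): 16.7% × R$4000.00 = R$668.00
Total earnings tax: R$5974.54 + R$668.00 = R$6642.54

R$6642.54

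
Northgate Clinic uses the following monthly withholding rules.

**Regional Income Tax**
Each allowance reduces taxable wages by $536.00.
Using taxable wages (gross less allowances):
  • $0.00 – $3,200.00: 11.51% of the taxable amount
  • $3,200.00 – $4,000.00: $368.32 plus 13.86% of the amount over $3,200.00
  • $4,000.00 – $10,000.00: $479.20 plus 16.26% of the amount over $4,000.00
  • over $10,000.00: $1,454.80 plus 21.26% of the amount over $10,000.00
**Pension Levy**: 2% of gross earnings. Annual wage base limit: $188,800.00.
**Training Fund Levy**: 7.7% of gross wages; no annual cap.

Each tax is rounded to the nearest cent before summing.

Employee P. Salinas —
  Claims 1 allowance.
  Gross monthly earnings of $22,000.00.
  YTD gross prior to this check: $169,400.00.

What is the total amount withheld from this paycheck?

Regional Income Tax: taxable = $22,000.00 − 1×$536.00 = $21,464.00
  $1,454.80 + 21.26% × ($21,464.00 − $10,000.00) = $1,454.80 + 21.26% × $11,464.00 = $3,892.05
Pension Levy: cap $188,800.00 − YTD $169,400.00 = $19,400.00 subject; 2% × $19,400.00 = $388.00
Training Fund Levy: 7.7% × $22,000.00 = $1,694.00
Total: $3,892.05 + $388.00 + $1,694.00 = $5,974.05

$5,974.05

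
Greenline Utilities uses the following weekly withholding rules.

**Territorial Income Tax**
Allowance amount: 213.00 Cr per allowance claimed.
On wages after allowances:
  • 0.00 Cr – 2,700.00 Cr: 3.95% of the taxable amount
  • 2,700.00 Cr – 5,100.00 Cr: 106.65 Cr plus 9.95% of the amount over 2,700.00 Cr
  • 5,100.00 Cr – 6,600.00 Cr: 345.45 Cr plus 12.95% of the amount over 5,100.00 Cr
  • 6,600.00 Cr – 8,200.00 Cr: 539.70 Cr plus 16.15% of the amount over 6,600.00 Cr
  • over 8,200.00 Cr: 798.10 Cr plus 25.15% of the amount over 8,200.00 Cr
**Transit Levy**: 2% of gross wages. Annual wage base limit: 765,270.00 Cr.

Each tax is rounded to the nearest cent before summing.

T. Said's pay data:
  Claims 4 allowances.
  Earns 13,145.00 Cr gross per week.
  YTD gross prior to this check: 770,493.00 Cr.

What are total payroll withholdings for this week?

Territorial Income Tax: taxable = 13,145.00 Cr − 4×213.00 Cr = 12,293.00 Cr
  798.10 Cr + 25.15% × (12,293.00 Cr − 8,200.00 Cr) = 798.10 Cr + 25.15% × 4,093.00 Cr = 1,827.49 Cr
Transit Levy: YTD 770,493.00 Cr ≥ cap 765,270.00 Cr → 0.00 Cr
Total: 1,827.49 Cr + 0.00 Cr = 1,827.49 Cr

1,827.49 Cr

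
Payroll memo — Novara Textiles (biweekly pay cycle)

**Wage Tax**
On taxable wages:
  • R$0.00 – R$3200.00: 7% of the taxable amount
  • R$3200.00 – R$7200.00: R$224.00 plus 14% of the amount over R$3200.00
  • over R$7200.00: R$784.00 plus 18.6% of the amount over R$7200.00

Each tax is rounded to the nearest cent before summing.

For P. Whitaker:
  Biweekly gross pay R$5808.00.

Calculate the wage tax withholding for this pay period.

R$589.12

Wage Tax: taxable = R$5808.00
  R$224.00 + 14% × (R$5808.00 − R$3200.00) = R$224.00 + 14% × R$2608.00 = R$589.12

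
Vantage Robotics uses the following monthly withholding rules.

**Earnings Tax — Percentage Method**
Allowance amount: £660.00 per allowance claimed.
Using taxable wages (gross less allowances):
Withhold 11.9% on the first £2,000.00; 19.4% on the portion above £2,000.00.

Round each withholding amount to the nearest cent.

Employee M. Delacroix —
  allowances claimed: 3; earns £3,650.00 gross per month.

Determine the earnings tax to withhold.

£198.73

Earnings Tax: taxable = £3,650.00 − 3×£660.00 = £1,670.00
  11.9% × £1,670.00 = £198.73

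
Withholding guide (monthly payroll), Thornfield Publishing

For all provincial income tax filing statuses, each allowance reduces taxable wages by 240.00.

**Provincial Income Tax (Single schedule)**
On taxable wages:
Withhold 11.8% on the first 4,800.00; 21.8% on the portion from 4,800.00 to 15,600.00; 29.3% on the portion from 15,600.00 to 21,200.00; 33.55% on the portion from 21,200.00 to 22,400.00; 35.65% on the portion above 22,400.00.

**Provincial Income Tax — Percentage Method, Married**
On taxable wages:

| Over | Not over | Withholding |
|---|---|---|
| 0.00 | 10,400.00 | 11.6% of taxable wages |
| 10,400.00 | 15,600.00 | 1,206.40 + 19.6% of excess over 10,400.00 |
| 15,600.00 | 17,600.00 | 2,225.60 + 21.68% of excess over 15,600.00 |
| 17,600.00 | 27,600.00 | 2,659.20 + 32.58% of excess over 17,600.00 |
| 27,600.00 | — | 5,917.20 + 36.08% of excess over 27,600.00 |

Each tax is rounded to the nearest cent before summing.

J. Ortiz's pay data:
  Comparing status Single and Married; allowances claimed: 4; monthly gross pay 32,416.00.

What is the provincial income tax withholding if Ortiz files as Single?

Provincial Income Tax (Single): taxable = 32,416.00 − 4×240.00 = 31,456.00
  4,964.20 + 35.65% × (31,456.00 − 22,400.00) = 4,964.20 + 35.65% × 9,056.00 = 8,192.66

8,192.66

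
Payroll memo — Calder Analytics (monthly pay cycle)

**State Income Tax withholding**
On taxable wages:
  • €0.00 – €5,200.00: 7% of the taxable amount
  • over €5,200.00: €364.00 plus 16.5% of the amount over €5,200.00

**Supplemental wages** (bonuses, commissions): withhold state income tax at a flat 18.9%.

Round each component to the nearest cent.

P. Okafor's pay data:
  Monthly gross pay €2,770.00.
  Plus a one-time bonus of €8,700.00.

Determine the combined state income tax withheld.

€1,838.20

State Income Tax: taxable = €2,770.00
  7% × €2,770.00 = €193.90
Supplemental (18.9% flat on bonus): 18.9% × €8,700.00 = €1,644.30
Total state income tax: €193.90 + €1,644.30 = €1,838.20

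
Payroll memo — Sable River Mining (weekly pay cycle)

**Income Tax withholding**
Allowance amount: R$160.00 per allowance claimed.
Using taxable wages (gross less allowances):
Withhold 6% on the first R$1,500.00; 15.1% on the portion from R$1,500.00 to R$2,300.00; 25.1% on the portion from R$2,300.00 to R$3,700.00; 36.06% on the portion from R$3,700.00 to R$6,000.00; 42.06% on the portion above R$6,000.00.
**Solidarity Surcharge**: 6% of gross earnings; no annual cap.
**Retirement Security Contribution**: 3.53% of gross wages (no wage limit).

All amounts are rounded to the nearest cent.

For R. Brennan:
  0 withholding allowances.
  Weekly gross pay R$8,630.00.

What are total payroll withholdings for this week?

R$3,320.20

Income Tax: taxable = R$8,630.00
  R$1,391.58 + 42.06% × (R$8,630.00 − R$6,000.00) = R$1,391.58 + 42.06% × R$2,630.00 = R$2,497.76
Solidarity Surcharge: 6% × R$8,630.00 = R$517.80
Retirement Security Contribution: 3.53% × R$8,630.00 = R$304.64
Total: R$2,497.76 + R$517.80 + R$304.64 = R$3,320.20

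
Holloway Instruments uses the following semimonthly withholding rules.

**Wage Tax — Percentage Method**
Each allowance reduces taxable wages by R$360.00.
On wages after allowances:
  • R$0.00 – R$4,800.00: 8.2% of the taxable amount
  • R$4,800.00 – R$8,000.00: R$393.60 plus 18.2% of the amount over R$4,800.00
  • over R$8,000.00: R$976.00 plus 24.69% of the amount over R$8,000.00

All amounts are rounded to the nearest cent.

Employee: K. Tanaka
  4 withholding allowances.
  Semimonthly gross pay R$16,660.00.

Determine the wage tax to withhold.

Wage Tax: taxable = R$16,660.00 − 4×R$360.00 = R$15,220.00
  R$976.00 + 24.69% × (R$15,220.00 − R$8,000.00) = R$976.00 + 24.69% × R$7,220.00 = R$2,758.62

R$2,758.62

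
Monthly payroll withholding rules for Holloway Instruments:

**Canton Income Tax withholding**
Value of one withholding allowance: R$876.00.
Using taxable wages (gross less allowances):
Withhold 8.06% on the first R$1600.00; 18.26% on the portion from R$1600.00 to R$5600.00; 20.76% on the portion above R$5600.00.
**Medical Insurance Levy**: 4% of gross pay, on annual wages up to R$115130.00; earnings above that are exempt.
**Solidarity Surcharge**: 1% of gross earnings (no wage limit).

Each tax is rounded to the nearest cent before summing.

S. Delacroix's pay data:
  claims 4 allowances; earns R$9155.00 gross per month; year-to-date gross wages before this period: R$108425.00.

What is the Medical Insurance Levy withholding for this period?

R$268.20

Medical Insurance Levy: cap R$115130.00 − YTD R$108425.00 = R$6705.00 subject; 4% × R$6705.00 = R$268.20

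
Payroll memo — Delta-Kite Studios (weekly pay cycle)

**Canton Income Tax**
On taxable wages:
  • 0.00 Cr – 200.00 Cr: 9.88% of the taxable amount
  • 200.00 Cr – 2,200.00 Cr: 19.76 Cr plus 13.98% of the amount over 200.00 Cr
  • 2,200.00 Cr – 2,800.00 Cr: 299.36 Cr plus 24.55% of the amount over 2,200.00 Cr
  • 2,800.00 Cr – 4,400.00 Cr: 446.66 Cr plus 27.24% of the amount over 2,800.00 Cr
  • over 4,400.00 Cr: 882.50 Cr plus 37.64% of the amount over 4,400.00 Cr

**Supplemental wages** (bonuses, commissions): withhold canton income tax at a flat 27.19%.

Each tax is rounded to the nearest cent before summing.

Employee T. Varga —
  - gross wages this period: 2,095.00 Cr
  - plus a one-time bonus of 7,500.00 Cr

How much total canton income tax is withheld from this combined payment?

2,323.93 Cr

Canton Income Tax: taxable = 2,095.00 Cr
  19.76 Cr + 13.98% × (2,095.00 Cr − 200.00 Cr) = 19.76 Cr + 13.98% × 1,895.00 Cr = 284.68 Cr
Supplemental (27.19% flat on bonus): 27.19% × 7,500.00 Cr = 2,039.25 Cr
Total canton income tax: 284.68 Cr + 2,039.25 Cr = 2,323.93 Cr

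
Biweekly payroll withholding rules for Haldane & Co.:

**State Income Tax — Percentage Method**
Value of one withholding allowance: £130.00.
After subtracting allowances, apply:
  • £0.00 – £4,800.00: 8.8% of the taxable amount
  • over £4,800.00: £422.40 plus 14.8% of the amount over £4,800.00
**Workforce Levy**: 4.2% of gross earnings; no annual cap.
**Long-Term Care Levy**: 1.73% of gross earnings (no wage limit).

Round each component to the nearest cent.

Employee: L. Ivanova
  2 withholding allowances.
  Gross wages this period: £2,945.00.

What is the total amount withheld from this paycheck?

State Income Tax: taxable = £2,945.00 − 2×£130.00 = £2,685.00
  8.8% × £2,685.00 = £236.28
Workforce Levy: 4.2% × £2,945.00 = £123.69
Long-Term Care Levy: 1.73% × £2,945.00 = £50.95
Total: £236.28 + £123.69 + £50.95 = £410.92

£410.92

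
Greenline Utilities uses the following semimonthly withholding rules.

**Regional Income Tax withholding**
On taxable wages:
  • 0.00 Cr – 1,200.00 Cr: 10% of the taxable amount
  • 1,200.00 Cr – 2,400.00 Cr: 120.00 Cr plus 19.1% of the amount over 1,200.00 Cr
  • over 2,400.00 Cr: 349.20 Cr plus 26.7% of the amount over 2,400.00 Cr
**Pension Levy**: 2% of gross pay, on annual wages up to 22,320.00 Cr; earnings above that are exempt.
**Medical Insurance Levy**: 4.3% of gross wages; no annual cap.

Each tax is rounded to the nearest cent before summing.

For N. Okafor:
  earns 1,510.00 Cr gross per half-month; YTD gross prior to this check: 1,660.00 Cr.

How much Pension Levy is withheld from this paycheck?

30.20 Cr

Pension Levy: 2% × 1,510.00 Cr = 30.20 Cr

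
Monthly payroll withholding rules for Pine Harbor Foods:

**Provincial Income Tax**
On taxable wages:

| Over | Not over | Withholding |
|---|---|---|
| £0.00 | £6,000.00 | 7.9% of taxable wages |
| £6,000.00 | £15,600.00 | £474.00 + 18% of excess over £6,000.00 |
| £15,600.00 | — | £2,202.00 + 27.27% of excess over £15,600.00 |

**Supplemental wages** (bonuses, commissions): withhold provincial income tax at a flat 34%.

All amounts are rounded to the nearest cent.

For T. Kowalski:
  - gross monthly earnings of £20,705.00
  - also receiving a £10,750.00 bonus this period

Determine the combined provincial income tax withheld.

Provincial Income Tax: taxable = £20,705.00
  £2,202.00 + 27.27% × (£20,705.00 − £15,600.00) = £2,202.00 + 27.27% × £5,105.00 = £3,594.13
Supplemental (34% flat on bonus): 34% × £10,750.00 = £3,655.00
Total provincial income tax: £3,594.13 + £3,655.00 = £7,249.13

£7,249.13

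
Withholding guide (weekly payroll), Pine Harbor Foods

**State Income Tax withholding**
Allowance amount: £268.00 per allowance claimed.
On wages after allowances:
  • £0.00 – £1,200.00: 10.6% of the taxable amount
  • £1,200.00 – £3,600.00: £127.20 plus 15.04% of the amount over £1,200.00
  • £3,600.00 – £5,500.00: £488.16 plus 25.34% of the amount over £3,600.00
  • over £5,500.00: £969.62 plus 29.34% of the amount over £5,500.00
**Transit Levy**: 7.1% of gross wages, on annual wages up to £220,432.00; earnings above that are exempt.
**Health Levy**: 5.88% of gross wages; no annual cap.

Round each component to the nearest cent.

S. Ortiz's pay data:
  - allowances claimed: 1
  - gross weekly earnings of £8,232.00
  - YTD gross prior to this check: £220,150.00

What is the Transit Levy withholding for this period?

£20.02

Transit Levy: cap £220,432.00 − YTD £220,150.00 = £282.00 subject; 7.1% × £282.00 = £20.02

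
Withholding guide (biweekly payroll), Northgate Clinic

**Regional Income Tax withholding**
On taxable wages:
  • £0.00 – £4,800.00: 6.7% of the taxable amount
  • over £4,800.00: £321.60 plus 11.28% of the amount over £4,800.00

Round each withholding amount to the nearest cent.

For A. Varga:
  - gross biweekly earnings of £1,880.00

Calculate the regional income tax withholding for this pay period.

Regional Income Tax: taxable = £1,880.00
  6.7% × £1,880.00 = £125.96

£125.96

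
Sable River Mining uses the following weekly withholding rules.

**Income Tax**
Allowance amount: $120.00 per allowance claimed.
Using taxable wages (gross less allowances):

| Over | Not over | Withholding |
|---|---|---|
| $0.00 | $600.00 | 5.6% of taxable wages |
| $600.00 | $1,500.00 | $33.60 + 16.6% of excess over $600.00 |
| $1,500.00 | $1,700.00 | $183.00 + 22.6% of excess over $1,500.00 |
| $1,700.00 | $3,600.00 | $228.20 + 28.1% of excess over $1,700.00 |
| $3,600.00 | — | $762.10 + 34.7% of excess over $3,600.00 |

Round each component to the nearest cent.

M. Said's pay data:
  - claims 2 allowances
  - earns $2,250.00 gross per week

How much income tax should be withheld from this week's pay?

Income Tax: taxable = $2,250.00 − 2×$120.00 = $2,010.00
  $228.20 + 28.1% × ($2,010.00 − $1,700.00) = $228.20 + 28.1% × $310.00 = $315.31

$315.31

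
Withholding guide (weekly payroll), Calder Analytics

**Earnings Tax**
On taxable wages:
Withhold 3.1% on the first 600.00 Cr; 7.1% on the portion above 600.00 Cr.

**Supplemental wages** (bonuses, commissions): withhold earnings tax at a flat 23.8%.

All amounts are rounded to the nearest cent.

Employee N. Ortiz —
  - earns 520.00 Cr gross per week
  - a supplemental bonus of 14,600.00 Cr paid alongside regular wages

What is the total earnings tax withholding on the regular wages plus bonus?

Earnings Tax: taxable = 520.00 Cr
  3.1% × 520.00 Cr = 16.12 Cr
Supplemental (23.8% flat on bonus): 23.8% × 14,600.00 Cr = 3,474.80 Cr
Total earnings tax: 16.12 Cr + 3,474.80 Cr = 3,490.92 Cr

3,490.92 Cr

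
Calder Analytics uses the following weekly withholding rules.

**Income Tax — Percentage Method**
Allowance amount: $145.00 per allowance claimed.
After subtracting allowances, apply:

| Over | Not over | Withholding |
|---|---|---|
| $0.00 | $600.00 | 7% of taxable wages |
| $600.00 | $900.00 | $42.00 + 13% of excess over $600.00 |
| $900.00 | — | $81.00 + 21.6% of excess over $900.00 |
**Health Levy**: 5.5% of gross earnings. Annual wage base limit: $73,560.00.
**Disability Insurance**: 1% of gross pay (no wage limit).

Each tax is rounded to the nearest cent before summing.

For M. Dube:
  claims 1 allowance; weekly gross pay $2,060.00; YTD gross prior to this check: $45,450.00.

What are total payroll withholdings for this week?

Income Tax: taxable = $2,060.00 − 1×$145.00 = $1,915.00
  $81.00 + 21.6% × ($1,915.00 − $900.00) = $81.00 + 21.6% × $1,015.00 = $300.24
Health Levy: 5.5% × $2,060.00 = $113.30
Disability Insurance: 1% × $2,060.00 = $20.60
Total: $300.24 + $113.30 + $20.60 = $434.14

$434.14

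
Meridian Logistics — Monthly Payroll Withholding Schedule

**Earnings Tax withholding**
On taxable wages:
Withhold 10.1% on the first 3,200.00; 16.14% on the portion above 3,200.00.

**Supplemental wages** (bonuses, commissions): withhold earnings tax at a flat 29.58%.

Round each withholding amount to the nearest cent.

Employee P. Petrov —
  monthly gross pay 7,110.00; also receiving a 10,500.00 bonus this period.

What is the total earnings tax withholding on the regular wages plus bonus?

4,060.17

Earnings Tax: taxable = 7,110.00
  323.20 + 16.14% × (7,110.00 − 3,200.00) = 323.20 + 16.14% × 3,910.00 = 954.27
Supplemental (29.58% flat on bonus): 29.58% × 10,500.00 = 3,105.90
Total earnings tax: 954.27 + 3,105.90 = 4,060.17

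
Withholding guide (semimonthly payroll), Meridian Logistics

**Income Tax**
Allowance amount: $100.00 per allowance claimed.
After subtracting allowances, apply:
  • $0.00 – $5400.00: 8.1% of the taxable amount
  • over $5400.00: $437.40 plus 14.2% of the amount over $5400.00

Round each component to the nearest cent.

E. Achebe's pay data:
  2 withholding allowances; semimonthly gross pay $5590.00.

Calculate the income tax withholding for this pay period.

Income Tax: taxable = $5590.00 − 2×$100.00 = $5390.00
  8.1% × $5390.00 = $436.59

$436.59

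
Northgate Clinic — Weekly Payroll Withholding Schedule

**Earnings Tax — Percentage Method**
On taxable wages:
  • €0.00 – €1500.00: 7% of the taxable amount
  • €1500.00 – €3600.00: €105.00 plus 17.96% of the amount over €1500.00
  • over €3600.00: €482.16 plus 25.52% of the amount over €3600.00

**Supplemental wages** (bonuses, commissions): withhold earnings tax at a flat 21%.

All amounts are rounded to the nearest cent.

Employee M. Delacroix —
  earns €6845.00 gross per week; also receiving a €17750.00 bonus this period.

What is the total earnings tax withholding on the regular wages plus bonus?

Earnings Tax: taxable = €6845.00
  €482.16 + 25.52% × (€6845.00 − €3600.00) = €482.16 + 25.52% × €3245.00 = €1310.28
Supplemental (21% flat on bonus): 21% × €17750.00 = €3727.50
Total earnings tax: €1310.28 + €3727.50 = €5037.78

€5037.78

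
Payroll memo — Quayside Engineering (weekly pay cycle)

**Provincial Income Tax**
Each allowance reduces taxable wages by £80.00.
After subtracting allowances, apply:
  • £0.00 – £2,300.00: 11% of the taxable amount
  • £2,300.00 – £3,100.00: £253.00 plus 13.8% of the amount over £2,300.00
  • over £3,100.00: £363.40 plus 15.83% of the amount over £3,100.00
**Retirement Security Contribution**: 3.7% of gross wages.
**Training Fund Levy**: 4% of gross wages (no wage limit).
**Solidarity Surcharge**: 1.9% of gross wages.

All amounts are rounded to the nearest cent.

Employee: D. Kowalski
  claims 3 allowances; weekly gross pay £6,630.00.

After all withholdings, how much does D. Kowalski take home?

£5,109.31

Provincial Income Tax: taxable = £6,630.00 − 3×£80.00 = £6,390.00
  £363.40 + 15.83% × (£6,390.00 − £3,100.00) = £363.40 + 15.83% × £3,290.00 = £884.21
Retirement Security Contribution: 3.7% × £6,630.00 = £245.31
Training Fund Levy: 4% × £6,630.00 = £265.20
Solidarity Surcharge: 1.9% × £6,630.00 = £125.97
Total withheld: £884.21 + £245.31 + £265.20 + £125.97 = £1,520.69
Net pay: £6,630.00 − £1,520.69 = £5,109.31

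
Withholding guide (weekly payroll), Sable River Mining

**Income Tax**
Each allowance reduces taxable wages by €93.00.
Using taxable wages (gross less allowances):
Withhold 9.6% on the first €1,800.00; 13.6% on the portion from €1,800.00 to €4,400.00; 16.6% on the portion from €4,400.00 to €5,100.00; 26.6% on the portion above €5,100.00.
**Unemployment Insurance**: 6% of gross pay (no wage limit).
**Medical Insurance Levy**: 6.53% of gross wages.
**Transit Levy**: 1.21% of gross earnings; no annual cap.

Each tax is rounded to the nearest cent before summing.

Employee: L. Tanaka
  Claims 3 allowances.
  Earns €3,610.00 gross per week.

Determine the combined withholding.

€877.03

Income Tax: taxable = €3,610.00 − 3×€93.00 = €3,331.00
  €172.80 + 13.6% × (€3,331.00 − €1,800.00) = €172.80 + 13.6% × €1,531.00 = €381.02
Unemployment Insurance: 6% × €3,610.00 = €216.60
Medical Insurance Levy: 6.53% × €3,610.00 = €235.73
Transit Levy: 1.21% × €3,610.00 = €43.68
Total: €381.02 + €216.60 + €235.73 + €43.68 = €877.03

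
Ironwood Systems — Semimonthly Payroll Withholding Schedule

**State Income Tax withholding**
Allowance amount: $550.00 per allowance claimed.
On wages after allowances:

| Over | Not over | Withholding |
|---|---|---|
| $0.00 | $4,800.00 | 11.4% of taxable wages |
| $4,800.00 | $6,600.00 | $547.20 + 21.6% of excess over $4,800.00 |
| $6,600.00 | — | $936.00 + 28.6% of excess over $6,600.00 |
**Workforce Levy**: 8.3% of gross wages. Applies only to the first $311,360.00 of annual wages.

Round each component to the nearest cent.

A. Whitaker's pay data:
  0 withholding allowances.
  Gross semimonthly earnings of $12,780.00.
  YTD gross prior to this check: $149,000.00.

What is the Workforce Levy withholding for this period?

Workforce Levy: 8.3% × $12,780.00 = $1,060.74

$1,060.74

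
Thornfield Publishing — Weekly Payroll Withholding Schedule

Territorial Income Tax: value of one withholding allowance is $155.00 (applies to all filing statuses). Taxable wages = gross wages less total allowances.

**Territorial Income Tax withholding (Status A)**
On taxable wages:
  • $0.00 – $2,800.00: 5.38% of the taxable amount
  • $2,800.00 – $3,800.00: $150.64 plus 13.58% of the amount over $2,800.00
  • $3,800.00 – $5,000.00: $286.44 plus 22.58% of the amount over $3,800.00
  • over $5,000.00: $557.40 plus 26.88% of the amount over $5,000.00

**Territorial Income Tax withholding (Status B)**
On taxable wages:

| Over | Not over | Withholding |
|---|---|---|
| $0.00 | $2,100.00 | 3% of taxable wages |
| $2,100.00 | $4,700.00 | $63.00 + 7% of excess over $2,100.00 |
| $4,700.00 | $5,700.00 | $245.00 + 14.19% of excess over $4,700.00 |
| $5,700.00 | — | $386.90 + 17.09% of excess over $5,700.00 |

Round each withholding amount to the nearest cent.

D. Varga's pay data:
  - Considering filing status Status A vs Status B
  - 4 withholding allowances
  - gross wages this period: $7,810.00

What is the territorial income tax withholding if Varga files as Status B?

$641.54

Territorial Income Tax (Status B): taxable = $7,810.00 − 4×$155.00 = $7,190.00
  $386.90 + 17.09% × ($7,190.00 − $5,700.00) = $386.90 + 17.09% × $1,490.00 = $641.54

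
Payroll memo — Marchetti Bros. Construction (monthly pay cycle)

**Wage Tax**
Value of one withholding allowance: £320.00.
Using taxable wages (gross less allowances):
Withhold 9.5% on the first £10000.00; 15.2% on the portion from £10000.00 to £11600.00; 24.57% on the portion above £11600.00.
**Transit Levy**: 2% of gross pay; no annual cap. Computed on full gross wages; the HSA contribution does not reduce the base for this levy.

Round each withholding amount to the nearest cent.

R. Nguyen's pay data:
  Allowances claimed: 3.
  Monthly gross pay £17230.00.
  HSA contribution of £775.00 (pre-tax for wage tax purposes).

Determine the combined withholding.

Wage Tax: taxable = £17230.00 − £775.00 − 3×£320.00 = £15495.00
  £1193.20 + 24.57% × (£15495.00 − £11600.00) = £1193.20 + 24.57% × £3895.00 = £2150.20
Transit Levy: 2% × £17230.00 = £344.60
Total: £2150.20 + £344.60 = £2494.80

£2494.80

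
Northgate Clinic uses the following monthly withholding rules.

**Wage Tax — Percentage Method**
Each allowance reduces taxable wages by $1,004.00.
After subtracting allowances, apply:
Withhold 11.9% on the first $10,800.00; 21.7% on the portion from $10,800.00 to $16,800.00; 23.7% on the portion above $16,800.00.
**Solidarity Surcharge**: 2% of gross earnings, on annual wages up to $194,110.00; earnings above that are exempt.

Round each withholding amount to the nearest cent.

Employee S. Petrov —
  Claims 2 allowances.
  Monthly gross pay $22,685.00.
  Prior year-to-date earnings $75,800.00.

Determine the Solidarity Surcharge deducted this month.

$453.70

Solidarity Surcharge: 2% × $22,685.00 = $453.70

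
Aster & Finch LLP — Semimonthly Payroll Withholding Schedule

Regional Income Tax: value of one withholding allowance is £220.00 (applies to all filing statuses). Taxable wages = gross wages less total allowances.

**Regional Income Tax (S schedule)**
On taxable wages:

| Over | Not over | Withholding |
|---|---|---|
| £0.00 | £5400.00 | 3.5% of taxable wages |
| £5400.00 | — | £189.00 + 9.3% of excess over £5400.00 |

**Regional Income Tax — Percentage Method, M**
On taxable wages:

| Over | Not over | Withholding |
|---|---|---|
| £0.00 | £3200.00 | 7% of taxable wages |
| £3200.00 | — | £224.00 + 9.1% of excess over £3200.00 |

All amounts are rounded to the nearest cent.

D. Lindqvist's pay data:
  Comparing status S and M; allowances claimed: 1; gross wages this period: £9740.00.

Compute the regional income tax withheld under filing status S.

Regional Income Tax (S): taxable = £9740.00 − 1×£220.00 = £9520.00
  £189.00 + 9.3% × (£9520.00 − £5400.00) = £189.00 + 9.3% × £4120.00 = £572.16

£572.16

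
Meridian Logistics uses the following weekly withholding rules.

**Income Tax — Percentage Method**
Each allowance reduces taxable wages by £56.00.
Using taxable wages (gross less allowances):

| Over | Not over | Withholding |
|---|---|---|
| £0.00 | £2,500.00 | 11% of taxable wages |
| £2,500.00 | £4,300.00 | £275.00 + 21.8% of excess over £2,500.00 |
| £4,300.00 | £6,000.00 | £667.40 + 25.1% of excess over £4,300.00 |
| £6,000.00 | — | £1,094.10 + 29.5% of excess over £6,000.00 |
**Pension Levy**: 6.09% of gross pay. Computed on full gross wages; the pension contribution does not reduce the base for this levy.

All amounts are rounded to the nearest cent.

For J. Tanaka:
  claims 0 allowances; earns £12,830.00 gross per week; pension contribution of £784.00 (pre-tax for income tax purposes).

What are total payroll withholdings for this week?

Income Tax: taxable = £12,830.00 − £784.00 = £12,046.00
  £1,094.10 + 29.5% × (£12,046.00 − £6,000.00) = £1,094.10 + 29.5% × £6,046.00 = £2,877.67
Pension Levy: 6.09% × £12,830.00 = £781.35
Total: £2,877.67 + £781.35 = £3,659.02

£3,659.02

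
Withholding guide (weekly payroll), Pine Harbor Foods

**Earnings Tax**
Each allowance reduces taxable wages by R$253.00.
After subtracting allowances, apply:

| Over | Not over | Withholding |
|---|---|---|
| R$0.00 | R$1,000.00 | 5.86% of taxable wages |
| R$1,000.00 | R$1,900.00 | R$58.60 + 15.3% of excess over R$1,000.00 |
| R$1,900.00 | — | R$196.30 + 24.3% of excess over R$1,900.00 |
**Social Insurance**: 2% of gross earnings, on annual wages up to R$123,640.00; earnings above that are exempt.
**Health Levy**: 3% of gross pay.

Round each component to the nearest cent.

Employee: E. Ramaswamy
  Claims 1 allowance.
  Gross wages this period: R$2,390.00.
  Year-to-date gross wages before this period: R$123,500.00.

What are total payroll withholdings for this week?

Earnings Tax: taxable = R$2,390.00 − 1×R$253.00 = R$2,137.00
  R$196.30 + 24.3% × (R$2,137.00 − R$1,900.00) = R$196.30 + 24.3% × R$237.00 = R$253.89
Social Insurance: cap R$123,640.00 − YTD R$123,500.00 = R$140.00 subject; 2% × R$140.00 = R$2.80
Health Levy: 3% × R$2,390.00 = R$71.70
Total: R$253.89 + R$2.80 + R$71.70 = R$328.39

R$328.39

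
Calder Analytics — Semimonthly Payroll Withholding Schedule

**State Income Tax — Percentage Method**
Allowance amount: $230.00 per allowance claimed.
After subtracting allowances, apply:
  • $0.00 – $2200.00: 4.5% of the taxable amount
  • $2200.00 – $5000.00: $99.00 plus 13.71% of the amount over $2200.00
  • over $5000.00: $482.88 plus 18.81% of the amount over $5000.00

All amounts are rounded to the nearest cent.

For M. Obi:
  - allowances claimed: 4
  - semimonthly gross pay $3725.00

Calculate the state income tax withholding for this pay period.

State Income Tax: taxable = $3725.00 − 4×$230.00 = $2805.00
  $99.00 + 13.71% × ($2805.00 − $2200.00) = $99.00 + 13.71% × $605.00 = $181.95

$181.95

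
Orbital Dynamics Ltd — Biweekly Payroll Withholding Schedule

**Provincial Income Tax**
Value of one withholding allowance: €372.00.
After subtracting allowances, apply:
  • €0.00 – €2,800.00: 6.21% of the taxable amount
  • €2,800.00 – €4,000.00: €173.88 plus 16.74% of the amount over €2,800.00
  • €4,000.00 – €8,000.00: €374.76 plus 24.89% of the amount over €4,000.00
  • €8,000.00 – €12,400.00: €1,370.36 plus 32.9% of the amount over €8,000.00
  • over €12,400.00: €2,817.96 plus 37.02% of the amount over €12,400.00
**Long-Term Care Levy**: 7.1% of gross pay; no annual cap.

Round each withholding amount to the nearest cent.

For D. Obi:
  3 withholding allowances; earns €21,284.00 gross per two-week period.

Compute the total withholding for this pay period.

Provincial Income Tax: taxable = €21,284.00 − 3×€372.00 = €20,168.00
  €2,817.96 + 37.02% × (€20,168.00 − €12,400.00) = €2,817.96 + 37.02% × €7,768.00 = €5,693.67
Long-Term Care Levy: 7.1% × €21,284.00 = €1,511.16
Total: €5,693.67 + €1,511.16 = €7,204.83

€7,204.83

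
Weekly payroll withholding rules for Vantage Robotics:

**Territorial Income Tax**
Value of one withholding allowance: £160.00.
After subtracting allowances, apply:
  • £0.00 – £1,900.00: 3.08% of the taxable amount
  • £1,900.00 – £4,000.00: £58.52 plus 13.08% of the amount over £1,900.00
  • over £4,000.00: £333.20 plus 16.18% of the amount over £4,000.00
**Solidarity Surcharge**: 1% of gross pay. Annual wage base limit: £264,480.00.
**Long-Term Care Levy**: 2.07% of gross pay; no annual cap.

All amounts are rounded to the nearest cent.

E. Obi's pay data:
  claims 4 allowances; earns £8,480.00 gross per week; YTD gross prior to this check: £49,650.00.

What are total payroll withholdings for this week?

£1,214.85

Territorial Income Tax: taxable = £8,480.00 − 4×£160.00 = £7,840.00
  £333.20 + 16.18% × (£7,840.00 − £4,000.00) = £333.20 + 16.18% × £3,840.00 = £954.51
Solidarity Surcharge: 1% × £8,480.00 = £84.80
Long-Term Care Levy: 2.07% × £8,480.00 = £175.54
Total: £954.51 + £84.80 + £175.54 = £1,214.85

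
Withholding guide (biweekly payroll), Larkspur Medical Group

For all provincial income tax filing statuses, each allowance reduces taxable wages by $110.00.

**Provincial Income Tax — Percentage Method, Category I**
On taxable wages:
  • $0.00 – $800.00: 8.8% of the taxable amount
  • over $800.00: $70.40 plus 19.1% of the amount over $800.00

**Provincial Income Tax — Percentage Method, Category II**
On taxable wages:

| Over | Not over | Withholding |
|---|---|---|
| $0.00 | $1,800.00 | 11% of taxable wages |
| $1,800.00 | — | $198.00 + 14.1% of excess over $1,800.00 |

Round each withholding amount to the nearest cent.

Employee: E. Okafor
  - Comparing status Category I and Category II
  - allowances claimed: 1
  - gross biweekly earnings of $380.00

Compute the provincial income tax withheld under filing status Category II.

$29.70

Provincial Income Tax (Category II): taxable = $380.00 − 1×$110.00 = $270.00
  11% × $270.00 = $29.70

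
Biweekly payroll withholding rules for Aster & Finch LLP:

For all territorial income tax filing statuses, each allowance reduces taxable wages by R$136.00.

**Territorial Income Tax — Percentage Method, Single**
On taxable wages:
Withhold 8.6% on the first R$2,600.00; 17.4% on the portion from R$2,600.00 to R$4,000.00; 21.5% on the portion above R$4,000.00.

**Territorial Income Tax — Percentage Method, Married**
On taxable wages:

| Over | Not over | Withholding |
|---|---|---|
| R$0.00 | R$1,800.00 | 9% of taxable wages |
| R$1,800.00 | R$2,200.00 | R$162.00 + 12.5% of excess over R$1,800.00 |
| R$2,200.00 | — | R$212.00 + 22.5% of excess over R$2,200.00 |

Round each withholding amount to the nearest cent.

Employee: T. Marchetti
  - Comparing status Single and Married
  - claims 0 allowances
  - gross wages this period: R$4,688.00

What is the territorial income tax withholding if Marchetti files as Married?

R$771.80

Territorial Income Tax (Married): taxable = R$4,688.00
  R$212.00 + 22.5% × (R$4,688.00 − R$2,200.00) = R$212.00 + 22.5% × R$2,488.00 = R$771.80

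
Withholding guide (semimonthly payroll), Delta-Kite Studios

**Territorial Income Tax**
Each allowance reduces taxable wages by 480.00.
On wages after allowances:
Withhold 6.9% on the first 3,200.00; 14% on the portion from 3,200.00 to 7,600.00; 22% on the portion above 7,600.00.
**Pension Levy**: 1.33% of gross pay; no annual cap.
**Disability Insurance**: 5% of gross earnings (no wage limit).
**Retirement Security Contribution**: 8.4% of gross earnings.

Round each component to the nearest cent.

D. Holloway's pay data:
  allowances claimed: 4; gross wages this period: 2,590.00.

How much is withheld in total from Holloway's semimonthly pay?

427.74

Territorial Income Tax: taxable = 2,590.00 − 4×480.00 = 670.00
  6.9% × 670.00 = 46.23
Pension Levy: 1.33% × 2,590.00 = 34.45
Disability Insurance: 5% × 2,590.00 = 129.50
Retirement Security Contribution: 8.4% × 2,590.00 = 217.56
Total: 46.23 + 34.45 + 129.50 + 217.56 = 427.74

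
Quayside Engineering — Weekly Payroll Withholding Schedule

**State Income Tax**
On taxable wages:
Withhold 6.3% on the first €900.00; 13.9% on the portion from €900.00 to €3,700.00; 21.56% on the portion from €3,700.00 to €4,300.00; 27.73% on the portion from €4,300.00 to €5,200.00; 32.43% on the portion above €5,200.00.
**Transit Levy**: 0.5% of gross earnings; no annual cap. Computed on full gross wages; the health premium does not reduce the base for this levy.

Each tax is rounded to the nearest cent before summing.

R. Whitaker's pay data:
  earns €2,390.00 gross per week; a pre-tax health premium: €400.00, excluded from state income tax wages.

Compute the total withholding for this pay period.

€220.16

State Income Tax: taxable = €2,390.00 − €400.00 = €1,990.00
  €56.70 + 13.9% × (€1,990.00 − €900.00) = €56.70 + 13.9% × €1,090.00 = €208.21
Transit Levy: 0.5% × €2,390.00 = €11.95
Total: €208.21 + €11.95 = €220.16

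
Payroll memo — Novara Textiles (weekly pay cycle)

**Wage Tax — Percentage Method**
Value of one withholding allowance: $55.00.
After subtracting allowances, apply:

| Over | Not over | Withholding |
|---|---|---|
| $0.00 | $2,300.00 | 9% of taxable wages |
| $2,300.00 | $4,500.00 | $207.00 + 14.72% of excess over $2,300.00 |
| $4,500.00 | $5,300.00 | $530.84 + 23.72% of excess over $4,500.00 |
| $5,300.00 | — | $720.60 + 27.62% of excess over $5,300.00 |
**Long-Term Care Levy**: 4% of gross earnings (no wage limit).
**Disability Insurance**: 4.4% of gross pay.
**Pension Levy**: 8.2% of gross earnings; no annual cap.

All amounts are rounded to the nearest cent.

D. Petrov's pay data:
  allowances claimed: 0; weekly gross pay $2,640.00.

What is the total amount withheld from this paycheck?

$695.29

Wage Tax: taxable = $2,640.00
  $207.00 + 14.72% × ($2,640.00 − $2,300.00) = $207.00 + 14.72% × $340.00 = $257.05
Long-Term Care Levy: 4% × $2,640.00 = $105.60
Disability Insurance: 4.4% × $2,640.00 = $116.16
Pension Levy: 8.2% × $2,640.00 = $216.48
Total: $257.05 + $105.60 + $116.16 + $216.48 = $695.29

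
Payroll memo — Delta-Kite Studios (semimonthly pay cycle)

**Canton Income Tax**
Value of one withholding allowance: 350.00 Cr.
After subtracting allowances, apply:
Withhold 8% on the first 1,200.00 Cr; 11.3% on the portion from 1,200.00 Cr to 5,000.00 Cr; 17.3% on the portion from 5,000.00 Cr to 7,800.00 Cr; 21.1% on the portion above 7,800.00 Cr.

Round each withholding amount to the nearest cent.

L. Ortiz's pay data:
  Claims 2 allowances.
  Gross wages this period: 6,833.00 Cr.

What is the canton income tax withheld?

Canton Income Tax: taxable = 6,833.00 Cr − 2×350.00 Cr = 6,133.00 Cr
  525.40 Cr + 17.3% × (6,133.00 Cr − 5,000.00 Cr) = 525.40 Cr + 17.3% × 1,133.00 Cr = 721.41 Cr

721.41 Cr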